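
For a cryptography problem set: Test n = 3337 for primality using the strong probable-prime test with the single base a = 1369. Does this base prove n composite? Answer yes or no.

yes

n − 1 = 3336 = 2^3 · 417, so s = 3 and d = 417.
Repeated squaring mod 3337: 1369^1 ≡ 1369, 1369^2 ≡ 2104, 1369^4 ≡ 1954, 1369^8 ≡ 588, 1369^16 ≡ 2033, 1369^32 ≡ 1883, 1369^64 ≡ 1795, 1369^128 ≡ 1820, 1369^256 ≡ 2096.
417 = 256 + 128 + 32 + 1, so 1369^417 ≡ 2096·1820·1883·1369 ≡ 2096 (mod 3337).
x_0 = 1369^417 mod 3337 = 2096.
x_0 is neither 1 nor 3336, so continue squaring.
x_1 = 2096^2 mod 3337 = 1724.
x_2 = 1724^2 mod 3337 = 2246.
Reached i = s−1 = 2 without hitting −1: 1369 is a Miller–Rabin witness and 3337 is composite.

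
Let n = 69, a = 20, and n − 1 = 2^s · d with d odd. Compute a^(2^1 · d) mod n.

n − 1 = 68 = 2^2 · 17, so s = 2 and d = 17.
Repeated squaring mod 69: 20^1 ≡ 20, 20^2 ≡ 55, 20^4 ≡ 58, 20^8 ≡ 52, 20^16 ≡ 13.
17 = 16 + 1, so 20^17 ≡ 13·20 ≡ 53 (mod 69).
x_0 = 53.
x_1 = 53^2 mod 69 = 49.

49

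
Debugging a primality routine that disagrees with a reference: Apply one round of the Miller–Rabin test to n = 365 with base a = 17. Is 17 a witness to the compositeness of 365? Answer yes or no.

n − 1 = 364 = 2^2 · 91, so s = 2 and d = 91.
Repeated squaring mod 365: 17^1 ≡ 17, 17^2 ≡ 289, 17^4 ≡ 301, 17^8 ≡ 81, 17^16 ≡ 356, 17^32 ≡ 81, 17^64 ≡ 356.
91 = 64 + 16 + 8 + 2 + 1, so 17^91 ≡ 356·356·81·289·17 ≡ 313 (mod 365).
x_0 = 17^91 mod 365 = 313.
x_0 is neither 1 nor 364, so continue squaring.
x_1 = 313^2 mod 365 = 149.
Reached i = s−1 = 1 without hitting −1: 17 is a Miller–Rabin witness and 365 is composite.

yes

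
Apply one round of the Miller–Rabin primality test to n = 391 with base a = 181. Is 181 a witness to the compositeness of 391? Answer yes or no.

n − 1 = 390 = 2^1 · 195, so s = 1 and d = 195.
x_0 = 181^195 mod 391 = 362.
x_0 ∉ {1, 390} and s = 1, so 181 is a Miller–Rabin witness and 391 is composite.

yes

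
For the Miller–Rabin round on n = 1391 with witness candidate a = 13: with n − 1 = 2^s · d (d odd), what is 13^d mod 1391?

39

n − 1 = 1390 = 2^1 · 695, so s = 1 and d = 695.
By repeated squaring, 13^695 ≡ 39 (mod 1391).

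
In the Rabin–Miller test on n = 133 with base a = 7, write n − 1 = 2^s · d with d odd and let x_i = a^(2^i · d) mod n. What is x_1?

n − 1 = 132 = 2^2 · 33, so s = 2 and d = 33.
x_0 = 7^33 mod 133 = 77.
x_1 = 77^2 mod 133 = 77.

77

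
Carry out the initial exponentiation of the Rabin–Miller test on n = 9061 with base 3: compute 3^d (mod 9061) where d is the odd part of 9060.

n − 1 = 9060 = 2^2 · 2265, so s = 2 and d = 2265.
3^2265 mod 9061 = 1561.

1561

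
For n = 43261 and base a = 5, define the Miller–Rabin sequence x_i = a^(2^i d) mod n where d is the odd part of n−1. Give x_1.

n − 1 = 43260 = 2^2 · 10815, so s = 2 and d = 10815.
x_0 = 5^10815 mod 43261 = 43260.
x_1 = 43260^2 mod 43261 = 1.

1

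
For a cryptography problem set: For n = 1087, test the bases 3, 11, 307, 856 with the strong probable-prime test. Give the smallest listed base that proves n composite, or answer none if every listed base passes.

n − 1 = 1086 = 2^1 · 543, so s = 1 and d = 543.
Base 3: x_0 = 3^543 mod 1087 = 1086. x_0 = 1086 ≡ −1, so 3 is not a witness.
Base 11: x_0 = 11^543 mod 1087 = 1086. x_0 = 1086 ≡ −1, so 11 is not a witness.
Base 307: x_0 = 307^543 mod 1087 = 1. x_0 = 1, so 307 is not a witness.
Base 856: x_0 = 856^543 mod 1087 = 1. x_0 = 1, so 856 is not a witness.
No listed base is a witness for 1087.

none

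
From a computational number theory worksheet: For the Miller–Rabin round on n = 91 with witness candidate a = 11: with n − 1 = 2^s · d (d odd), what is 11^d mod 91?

8

n − 1 = 90 = 2^1 · 45, so s = 1 and d = 45.
11^45 mod 91 = 8.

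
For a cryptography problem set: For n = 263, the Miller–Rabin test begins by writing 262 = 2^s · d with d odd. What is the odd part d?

131

Halving: 262 → 131; 131 is odd.
So 262 = 2^1 · 131.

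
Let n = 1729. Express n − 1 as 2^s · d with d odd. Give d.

27

Halving: 1728 → 864 → 432 → 216 → 108 → 54 → 27; 27 is odd.
So 1728 = 2^6 · 27.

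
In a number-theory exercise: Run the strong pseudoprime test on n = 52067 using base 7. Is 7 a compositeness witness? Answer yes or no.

n − 1 = 52066 = 2^1 · 26033, so s = 1 and d = 26033.
x_0 = 7^26033 mod 52067 = 52066.
x_0 = 52066 ≡ −1, so 7 is not a witness.

no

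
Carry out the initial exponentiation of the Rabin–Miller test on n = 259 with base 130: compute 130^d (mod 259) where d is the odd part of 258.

134

n − 1 = 258 = 2^1 · 129, so s = 1 and d = 129.
130^129 mod 259 = 134.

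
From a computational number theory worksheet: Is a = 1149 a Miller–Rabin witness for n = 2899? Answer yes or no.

yes

n − 1 = 2898 = 2^1 · 1449, so s = 1 and d = 1449.
x_0 = 1149^1449 mod 2899 = 460.
x_0 ∉ {1, 2898} and s = 1, so 1149 is a Miller–Rabin witness and 2899 is composite.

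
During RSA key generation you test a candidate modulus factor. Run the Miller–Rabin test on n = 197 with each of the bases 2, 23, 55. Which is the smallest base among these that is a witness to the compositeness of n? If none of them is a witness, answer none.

none

n − 1 = 196 = 2^2 · 49, so s = 2 and d = 49.
Base 2: x_0 = 2^49 mod 197 = 183. x_0 is neither 1 nor 196, so continue squaring. x_1 = 183^2 mod 197 = 196. x_1 ≡ −1, so 2 is not a witness.
Base 23: x_0 = 23^49 mod 197 = 1. x_0 = 1, so 23 is not a witness.
Base 55: x_0 = 55^49 mod 197 = 196. x_0 = 196 ≡ −1, so 55 is not a witness.
No listed base is a witness for 197.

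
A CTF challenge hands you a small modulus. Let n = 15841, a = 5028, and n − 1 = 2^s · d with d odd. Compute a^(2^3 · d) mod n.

n − 1 = 15840 = 2^5 · 495, so s = 5 and d = 495.
Repeated squaring mod 15841: 5028^1 ≡ 5028, 5028^2 ≡ 14389, 5028^4 ≡ 1451, 5028^8 ≡ 14389, 5028^16 ≡ 1451, 5028^32 ≡ 14389, 5028^64 ≡ 1451, 5028^128 ≡ 14389, 5028^256 ≡ 1451.
495 = 256 + 128 + 64 + 32 + 8 + 4 + 2 + 1, so 5028^495 ≡ 1451·14389·1451·14389·14389·1451·14389·5028 ≡ 2045 (mod 15841).
x_0 = 2045.
x_1 = 2045^2 mod 15841 = 1.
x_2 = 1^2 mod 15841 = 1.
x_3 = 1^2 mod 15841 = 1.

1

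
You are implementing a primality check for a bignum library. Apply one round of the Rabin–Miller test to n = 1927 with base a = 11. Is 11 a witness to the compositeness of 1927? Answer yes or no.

n − 1 = 1926 = 2^1 · 963, so s = 1 and d = 963.
Repeated squaring mod 1927: 11^1 ≡ 11, 11^2 ≡ 121, 11^4 ≡ 1152, 11^8 ≡ 1328, 11^16 ≡ 379, 11^32 ≡ 1043, 11^64 ≡ 1021, 11^128 ≡ 1861, 11^256 ≡ 502, 11^512 ≡ 1494.
963 = 512 + 256 + 128 + 64 + 2 + 1, so 11^963 ≡ 1494·502·1861·1021·121·11 ≡ 962 (mod 1927).
x_0 = 11^963 mod 1927 = 962.
x_0 ∉ {1, 1926} and s = 1, so 11 is a Miller–Rabin witness and 1927 is composite.

yes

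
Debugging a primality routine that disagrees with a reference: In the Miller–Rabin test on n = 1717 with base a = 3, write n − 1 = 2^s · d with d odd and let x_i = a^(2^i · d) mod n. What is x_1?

1317

n − 1 = 1716 = 2^2 · 429, so s = 2 and d = 429.
x_0 = 3^429 mod 1717 = 709.
x_1 = 709^2 mod 1717 = 1317.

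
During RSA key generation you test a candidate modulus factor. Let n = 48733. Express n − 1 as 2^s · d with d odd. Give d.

12183

Halving: 48732 → 24366 → 12183; 12183 is odd.
So 48732 = 2^2 · 12183.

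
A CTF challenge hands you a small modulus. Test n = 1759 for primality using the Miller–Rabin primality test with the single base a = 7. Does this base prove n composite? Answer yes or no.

n − 1 = 1758 = 2^1 · 879, so s = 1 and d = 879.
Repeated squaring mod 1759: 7^1 ≡ 7, 7^2 ≡ 49, 7^4 ≡ 642, 7^8 ≡ 558, 7^16 ≡ 21, 7^32 ≡ 441, 7^64 ≡ 991, 7^128 ≡ 559, 7^256 ≡ 1138, 7^512 ≡ 420.
879 = 512 + 256 + 64 + 32 + 8 + 4 + 2 + 1, so 7^879 ≡ 420·1138·991·441·558·642·49·7 ≡ 1758 (mod 1759).
x_0 = 7^879 mod 1759 = 1758.
x_0 = 1758 ≡ −1, so 7 is not a witness.

no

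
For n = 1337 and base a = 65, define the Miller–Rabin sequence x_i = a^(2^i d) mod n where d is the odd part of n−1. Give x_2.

n − 1 = 1336 = 2^3 · 167, so s = 3 and d = 167.
x_0 = 65^167 mod 1337 = 1019.
x_1 = 1019^2 mod 1337 = 849.
x_2 = 849^2 mod 1337 = 158.

158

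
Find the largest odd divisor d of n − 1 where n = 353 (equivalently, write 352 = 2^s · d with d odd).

Halving: 352 → 176 → 88 → 44 → 22 → 11; 11 is odd.
So 352 = 2^5 · 11.

11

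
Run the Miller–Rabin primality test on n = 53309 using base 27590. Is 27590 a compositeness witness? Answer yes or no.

no

n − 1 = 53308 = 2^2 · 13327, so s = 2 and d = 13327.
x_0 = 27590^13327 mod 53309 = 47007.
x_0 is neither 1 nor 53308, so continue squaring.
x_1 = 47007^2 mod 53309 = 53308.
x_1 ≡ −1, so 27590 is not a witness.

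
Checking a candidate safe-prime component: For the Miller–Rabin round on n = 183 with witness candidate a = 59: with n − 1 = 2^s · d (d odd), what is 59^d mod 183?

n − 1 = 182 = 2^1 · 91, so s = 1 and d = 91.
By repeated squaring, 59^91 ≡ 2 (mod 183).

2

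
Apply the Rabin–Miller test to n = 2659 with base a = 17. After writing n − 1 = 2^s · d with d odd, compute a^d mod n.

2658

n − 1 = 2658 = 2^1 · 1329, so s = 1 and d = 1329.
17^1329 mod 2659 = 2658.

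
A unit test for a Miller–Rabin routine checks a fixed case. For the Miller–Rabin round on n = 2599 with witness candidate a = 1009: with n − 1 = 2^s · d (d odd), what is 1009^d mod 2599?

n − 1 = 2598 = 2^1 · 1299, so s = 1 and d = 1299.
By repeated squaring, 1009^1299 ≡ 2228 (mod 2599).

2228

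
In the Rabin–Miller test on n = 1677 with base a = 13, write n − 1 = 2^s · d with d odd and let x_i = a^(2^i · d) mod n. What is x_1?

n − 1 = 1676 = 2^2 · 419, so s = 2 and d = 419.
By repeated squaring, 13^419 ≡ 1300 (mod 1677).
x_0 = 1300.
x_1 = 1300^2 mod 1677 = 1261.

1261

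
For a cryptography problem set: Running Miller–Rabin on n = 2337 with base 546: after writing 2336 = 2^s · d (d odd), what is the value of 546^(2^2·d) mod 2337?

2259

n − 1 = 2336 = 2^5 · 73, so s = 5 and d = 73.
x_0 = 546^73 mod 2337 = 1629.
x_1 = 1629^2 mod 2337 = 1146.
x_2 = 1146^2 mod 2337 = 2259.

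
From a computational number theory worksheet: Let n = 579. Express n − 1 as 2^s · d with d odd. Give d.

Halving: 578 → 289; 289 is odd.
So 578 = 2^1 · 289.

289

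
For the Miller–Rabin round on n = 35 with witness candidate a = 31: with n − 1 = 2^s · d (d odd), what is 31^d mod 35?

26

n − 1 = 34 = 2^1 · 17, so s = 1 and d = 17.
31^17 mod 35 = 26.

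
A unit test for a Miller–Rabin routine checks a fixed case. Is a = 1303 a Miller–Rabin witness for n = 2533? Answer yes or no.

yes

n − 1 = 2532 = 2^2 · 633, so s = 2 and d = 633.
x_0 = 1303^633 mod 2533 = 873.
x_0 is neither 1 nor 2532, so continue squaring.
x_1 = 873^2 mod 2533 = 2229.
Reached i = s−1 = 1 without hitting −1: 1303 is a Miller–Rabin witness and 2533 is composite.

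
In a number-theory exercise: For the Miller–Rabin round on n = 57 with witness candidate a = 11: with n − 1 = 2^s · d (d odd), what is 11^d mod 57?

11

n − 1 = 56 = 2^3 · 7, so s = 3 and d = 7.
11^7 mod 57 = 11.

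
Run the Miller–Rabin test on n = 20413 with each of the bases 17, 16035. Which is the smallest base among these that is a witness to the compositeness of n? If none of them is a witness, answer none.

17

n − 1 = 20412 = 2^2 · 5103, so s = 2 and d = 5103.
Base 17: x_0 = 17^5103 mod 20413 = 6146. x_0 is neither 1 nor 20412, so continue squaring. x_1 = 6146^2 mod 20413 = 9266. Reached i = s−1 = 1 without hitting −1: 17 is a Miller–Rabin witness and 20413 is composite.
Base 16035: x_0 = 16035^5103 mod 20413 = 11292. x_0 is neither 1 nor 20412, so continue squaring. x_1 = 11292^2 mod 20413 = 9666. Reached i = s−1 = 1 without hitting −1: 16035 is a Miller–Rabin witness and 20413 is composite.
The smallest witness among the given bases is 17.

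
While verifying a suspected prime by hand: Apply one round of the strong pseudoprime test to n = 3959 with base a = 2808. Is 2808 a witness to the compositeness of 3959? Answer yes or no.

n − 1 = 3958 = 2^1 · 1979, so s = 1 and d = 1979.
x_0 = 2808^1979 mod 3959 = 1637.
x_0 ∉ {1, 3958} and s = 1, so 2808 is a Miller–Rabin witness and 3959 is composite.

yes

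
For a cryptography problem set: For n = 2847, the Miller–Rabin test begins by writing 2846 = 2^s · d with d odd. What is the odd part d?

1423

Halving: 2846 → 1423; 1423 is odd.
So 2846 = 2^1 · 1423.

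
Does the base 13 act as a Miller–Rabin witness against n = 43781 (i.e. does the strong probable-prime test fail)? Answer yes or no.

no

n − 1 = 43780 = 2^2 · 10945, so s = 2 and d = 10945.
x_0 = 13^10945 mod 43781 = 43780.
x_0 = 43780 ≡ −1, so 13 is not a witness.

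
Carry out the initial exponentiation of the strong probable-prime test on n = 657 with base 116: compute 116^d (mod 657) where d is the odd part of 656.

125

n − 1 = 656 = 2^4 · 41, so s = 4 and d = 41.
Repeated squaring mod 657: 116^1 ≡ 116, 116^2 ≡ 316, 116^4 ≡ 649, 116^8 ≡ 64, 116^16 ≡ 154, 116^32 ≡ 64.
41 = 32 + 8 + 1, so 116^41 ≡ 64·64·116 ≡ 125 (mod 657).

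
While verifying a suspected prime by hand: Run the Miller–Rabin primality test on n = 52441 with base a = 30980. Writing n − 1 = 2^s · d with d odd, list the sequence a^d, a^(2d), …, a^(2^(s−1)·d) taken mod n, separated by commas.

7908, 26792, 51297

n − 1 = 52440 = 2^3 · 6555, so s = 3 and d = 6555.
x_0 = 30980^6555 mod 52441 = 7908.
x_1 = 7908^2 mod 52441 = 26792.
x_2 = 26792^2 mod 52441 = 51297.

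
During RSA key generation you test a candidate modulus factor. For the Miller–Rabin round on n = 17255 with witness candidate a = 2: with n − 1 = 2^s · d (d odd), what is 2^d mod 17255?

7403

n − 1 = 17254 = 2^1 · 8627, so s = 1 and d = 8627.
2^8627 mod 17255 = 7403.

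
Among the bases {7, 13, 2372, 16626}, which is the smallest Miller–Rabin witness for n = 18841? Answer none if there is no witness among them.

7

n − 1 = 18840 = 2^3 · 2355, so s = 3 and d = 2355.
Base 7: x_0 = 7^2355 mod 18841 = 18684. x_0 is neither 1 nor 18840, so continue squaring. x_1 = 18684^2 mod 18841 = 5808. x_2 = 5808^2 mod 18841 = 7474. Reached i = s−1 = 2 without hitting −1: 7 is a Miller–Rabin witness and 18841 is composite.
Base 13: x_0 = 13^2355 mod 18841 = 15260. x_0 is neither 1 nor 18840, so continue squaring. x_1 = 15260^2 mod 18841 = 11681. x_2 = 11681^2 mod 18841 = 18080. Reached i = s−1 = 2 without hitting −1: 13 is a Miller–Rabin witness and 18841 is composite.
Base 2372: x_0 = 2372^2355 mod 18841 = 6325. x_0 is neither 1 nor 18840, so continue squaring. x_1 = 6325^2 mod 18841 = 6182. x_2 = 6182^2 mod 18841 = 7576. Reached i = s−1 = 2 without hitting −1: 2372 is a Miller–Rabin witness and 18841 is composite.
Base 16626: x_0 = 16626^2355 mod 18841 = 2186. x_0 is neither 1 nor 18840, so continue squaring. x_1 = 2186^2 mod 18841 = 11823. x_2 = 11823^2 mod 18841 = 1950. Reached i = s−1 = 2 without hitting −1: 16626 is a Miller–Rabin witness and 18841 is composite.
The smallest witness among the given bases is 7.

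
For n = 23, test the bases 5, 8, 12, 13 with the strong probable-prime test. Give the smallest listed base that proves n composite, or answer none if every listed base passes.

n − 1 = 22 = 2^1 · 11, so s = 1 and d = 11.
Base 5: x_0 = 5^11 mod 23 = 22. x_0 = 22 ≡ −1, so 5 is not a witness.
Base 8: x_0 = 8^11 mod 23 = 1. x_0 = 1, so 8 is not a witness.
Base 12: x_0 = 12^11 mod 23 = 1. x_0 = 1, so 12 is not a witness.
Base 13: x_0 = 13^11 mod 23 = 1. x_0 = 1, so 13 is not a witness.
No listed base is a witness for 23.

none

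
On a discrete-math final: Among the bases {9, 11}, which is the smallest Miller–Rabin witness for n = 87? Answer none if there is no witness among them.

n − 1 = 86 = 2^1 · 43, so s = 1 and d = 43.
Base 9: x_0 = 9^43 mod 87 = 9. x_0 ∉ {1, 86} and s = 1, so 9 is a Miller–Rabin witness and 87 is composite.
Base 11: x_0 = 11^43 mod 87 = 47. x_0 ∉ {1, 86} and s = 1, so 11 is a Miller–Rabin witness and 87 is composite.
The smallest witness among the given bases is 9.

9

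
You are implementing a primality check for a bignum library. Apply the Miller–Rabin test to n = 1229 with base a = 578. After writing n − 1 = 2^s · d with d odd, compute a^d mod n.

n − 1 = 1228 = 2^2 · 307, so s = 2 and d = 307.
Repeated squaring mod 1229: 578^1 ≡ 578, 578^2 ≡ 1025, 578^4 ≡ 1059, 578^8 ≡ 633, 578^16 ≡ 35, 578^32 ≡ 1225, 578^64 ≡ 16, 578^128 ≡ 256, 578^256 ≡ 399.
307 = 256 + 32 + 16 + 2 + 1, so 578^307 ≡ 399·1225·35·1025·578 ≡ 597 (mod 1229).

597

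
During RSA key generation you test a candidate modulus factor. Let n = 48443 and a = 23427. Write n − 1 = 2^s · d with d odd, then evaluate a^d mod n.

11161

n − 1 = 48442 = 2^1 · 24221, so s = 1 and d = 24221.
23427^24221 mod 48443 = 11161.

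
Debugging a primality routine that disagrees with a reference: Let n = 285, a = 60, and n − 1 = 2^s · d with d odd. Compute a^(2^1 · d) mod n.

n − 1 = 284 = 2^2 · 71, so s = 2 and d = 71.
x_0 = 60^71 mod 285 = 165.
x_1 = 165^2 mod 285 = 150.

150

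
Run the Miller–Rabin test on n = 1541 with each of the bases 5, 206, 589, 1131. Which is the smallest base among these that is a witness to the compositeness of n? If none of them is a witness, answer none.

none

n − 1 = 1540 = 2^2 · 385, so s = 2 and d = 385.
Base 5: x_0 = 5^385 mod 1541 = 1540. x_0 = 1540 ≡ −1, so 5 is not a witness.
Base 206: x_0 = 206^385 mod 1541 = 1540. x_0 = 1540 ≡ −1, so 206 is not a witness.
Base 589: x_0 = 589^385 mod 1541 = 1540. x_0 = 1540 ≡ −1, so 589 is not a witness.
Base 1131: x_0 = 1131^385 mod 1541 = 1. x_0 = 1, so 1131 is not a witness.
No listed base is a witness for 1541.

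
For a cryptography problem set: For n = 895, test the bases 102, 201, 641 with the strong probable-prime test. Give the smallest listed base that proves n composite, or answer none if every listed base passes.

n − 1 = 894 = 2^1 · 447, so s = 1 and d = 447.
Base 102: x_0 = 102^447 mod 895 = 873. x_0 ∉ {1, 894} and s = 1, so 102 is a Miller–Rabin witness and 895 is composite.
Base 201: x_0 = 201^447 mod 895 = 126. x_0 ∉ {1, 894} and s = 1, so 201 is a Miller–Rabin witness and 895 is composite.
Base 641: x_0 = 641^447 mod 895 = 461. x_0 ∉ {1, 894} and s = 1, so 641 is a Miller–Rabin witness and 895 is composite.
The smallest witness among the given bases is 102.

102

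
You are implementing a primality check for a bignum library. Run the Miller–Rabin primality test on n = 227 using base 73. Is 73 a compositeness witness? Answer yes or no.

no

n − 1 = 226 = 2^1 · 113, so s = 1 and d = 113.
Repeated squaring mod 227: 73^1 ≡ 73, 73^2 ≡ 108, 73^4 ≡ 87, 73^8 ≡ 78, 73^16 ≡ 182, 73^32 ≡ 209, 73^64 ≡ 97.
113 = 64 + 32 + 16 + 1, so 73^113 ≡ 97·209·182·73 ≡ 1 (mod 227).
x_0 = 73^113 mod 227 = 1.
x_0 = 1, so 73 is not a witness.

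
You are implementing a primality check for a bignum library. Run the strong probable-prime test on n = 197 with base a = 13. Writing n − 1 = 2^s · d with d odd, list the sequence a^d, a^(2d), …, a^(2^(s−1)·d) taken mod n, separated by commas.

n − 1 = 196 = 2^2 · 49, so s = 2 and d = 49.
x_0 = 13^49 mod 197 = 183.
x_1 = 183^2 mod 197 = 196.

183, 196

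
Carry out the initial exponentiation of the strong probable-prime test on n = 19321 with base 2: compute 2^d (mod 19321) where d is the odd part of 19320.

n − 1 = 19320 = 2^3 · 2415, so s = 3 and d = 2415.
By repeated squaring, 2^2415 ≡ 4308 (mod 19321).

4308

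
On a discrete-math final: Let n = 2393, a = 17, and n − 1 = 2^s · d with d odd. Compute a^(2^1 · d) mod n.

2392

n − 1 = 2392 = 2^3 · 299, so s = 3 and d = 299.
x_0 = 17^299 mod 2393 = 1422.
x_1 = 1422^2 mod 2393 = 2392.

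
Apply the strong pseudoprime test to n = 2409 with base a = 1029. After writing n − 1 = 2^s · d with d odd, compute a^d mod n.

n − 1 = 2408 = 2^3 · 301, so s = 3 and d = 301.
1029^301 mod 2409 = 1161.

1161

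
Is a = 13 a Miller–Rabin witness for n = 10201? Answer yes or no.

n − 1 = 10200 = 2^3 · 1275, so s = 3 and d = 1275.
By repeated squaring, 13^1275 ≡ 6665 (mod 10201).
x_0 = 13^1275 mod 10201 = 6665.
x_0 is neither 1 nor 10200, so continue squaring.
x_1 = 6665^2 mod 10201 = 7071.
x_2 = 7071^2 mod 10201 = 3940.
Reached i = s−1 = 2 without hitting −1: 13 is a Miller–Rabin witness and 10201 is composite.

yes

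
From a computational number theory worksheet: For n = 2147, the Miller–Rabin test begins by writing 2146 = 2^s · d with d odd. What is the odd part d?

Halving: 2146 → 1073; 1073 is odd.
So 2146 = 2^1 · 1073.

1073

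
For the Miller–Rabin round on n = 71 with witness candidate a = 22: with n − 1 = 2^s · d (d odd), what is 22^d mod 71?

n − 1 = 70 = 2^1 · 35, so s = 1 and d = 35.
22^35 mod 71 = 70.

70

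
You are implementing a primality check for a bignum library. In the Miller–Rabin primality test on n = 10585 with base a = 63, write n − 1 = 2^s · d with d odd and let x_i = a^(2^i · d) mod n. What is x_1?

1944

n − 1 = 10584 = 2^3 · 1323, so s = 3 and d = 1323.
x_0 = 63^1323 mod 10585 = 5132.
x_1 = 5132^2 mod 10585 = 1944.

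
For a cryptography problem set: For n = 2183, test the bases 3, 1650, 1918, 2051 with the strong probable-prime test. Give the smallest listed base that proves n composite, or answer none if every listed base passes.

3

n − 1 = 2182 = 2^1 · 1091, so s = 1 and d = 1091.
Base 3: x_0 = 3^1091 mod 2183 = 2063. x_0 ∉ {1, 2182} and s = 1, so 3 is a Miller–Rabin witness and 2183 is composite.
Base 1650: x_0 = 1650^1091 mod 2183 = 1128. x_0 ∉ {1, 2182} and s = 1, so 1650 is a Miller–Rabin witness and 2183 is composite.
Base 1918: x_0 = 1918^1091 mod 2183 = 1930. x_0 ∉ {1, 2182} and s = 1, so 1918 is a Miller–Rabin witness and 2183 is composite.
Base 2051: x_0 = 2051^1091 mod 2183 = 71. x_0 ∉ {1, 2182} and s = 1, so 2051 is a Miller–Rabin witness and 2183 is composite.
The smallest witness among the given bases is 3.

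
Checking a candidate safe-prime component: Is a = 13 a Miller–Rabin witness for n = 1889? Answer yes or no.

n − 1 = 1888 = 2^5 · 59, so s = 5 and d = 59.
x_0 = 13^59 mod 1889 = 1150.
x_0 is neither 1 nor 1888, so continue squaring.
x_1 = 1150^2 mod 1889 = 200.
x_2 = 200^2 mod 1889 = 331.
x_3 = 331^2 mod 1889 = 1888.
x_3 ≡ −1, so 13 is not a witness.

no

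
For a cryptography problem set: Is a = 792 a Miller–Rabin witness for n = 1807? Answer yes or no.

no

n − 1 = 1806 = 2^1 · 903, so s = 1 and d = 903.
x_0 = 792^903 mod 1807 = 1806.
x_0 = 1806 ≡ −1, so 792 is not a witness.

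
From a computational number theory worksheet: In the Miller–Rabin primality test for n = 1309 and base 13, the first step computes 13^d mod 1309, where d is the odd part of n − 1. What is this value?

293

n − 1 = 1308 = 2^2 · 327, so s = 2 and d = 327.
Repeated squaring mod 1309: 13^1 ≡ 13, 13^2 ≡ 169, 13^4 ≡ 1072, 13^8 ≡ 1191, 13^16 ≡ 834, 13^32 ≡ 477, 13^64 ≡ 1072, 13^128 ≡ 1191, 13^256 ≡ 834.
327 = 256 + 64 + 4 + 2 + 1, so 13^327 ≡ 834·1072·1072·169·13 ≡ 293 (mod 1309).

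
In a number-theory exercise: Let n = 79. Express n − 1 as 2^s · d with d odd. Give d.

Halving: 78 → 39; 39 is odd.
So 78 = 2^1 · 39.

39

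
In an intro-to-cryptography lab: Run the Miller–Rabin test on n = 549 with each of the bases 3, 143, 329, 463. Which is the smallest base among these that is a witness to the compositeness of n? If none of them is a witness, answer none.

n − 1 = 548 = 2^2 · 137, so s = 2 and d = 137.
Base 3: x_0 = 3^137 mod 549 = 540. x_0 is neither 1 nor 548, so continue squaring. x_1 = 540^2 mod 549 = 81. Reached i = s−1 = 1 without hitting −1: 3 is a Miller–Rabin witness and 549 is composite.
Base 143: x_0 = 143^137 mod 549 = 395. x_0 is neither 1 nor 548, so continue squaring. x_1 = 395^2 mod 549 = 109. Reached i = s−1 = 1 without hitting −1: 143 is a Miller–Rabin witness and 549 is composite.
Base 329: x_0 = 329^137 mod 549 = 236. x_0 is neither 1 nor 548, so continue squaring. x_1 = 236^2 mod 549 = 247. Reached i = s−1 = 1 without hitting −1: 329 is a Miller–Rabin witness and 549 is composite.
Base 463: x_0 = 463^137 mod 549 = 412. x_0 is neither 1 nor 548, so continue squaring. x_1 = 412^2 mod 549 = 103. Reached i = s−1 = 1 without hitting −1: 463 is a Miller–Rabin witness and 549 is composite.
The smallest witness among the given bases is 3.

3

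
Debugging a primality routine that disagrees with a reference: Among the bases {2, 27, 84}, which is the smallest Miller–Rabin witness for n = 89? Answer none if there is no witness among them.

none

n − 1 = 88 = 2^3 · 11, so s = 3 and d = 11.
Base 2: x_0 = 2^11 mod 89 = 1. x_0 = 1, so 2 is not a witness.
Base 27: x_0 = 27^11 mod 89 = 12. x_0 is neither 1 nor 88, so continue squaring. x_1 = 12^2 mod 89 = 55. x_2 = 55^2 mod 89 = 88. x_2 ≡ −1, so 27 is not a witness.
Base 84: x_0 = 84^11 mod 89 = 34. x_0 is neither 1 nor 88, so continue squaring. x_1 = 34^2 mod 89 = 88. x_1 ≡ −1, so 84 is not a witness.
No listed base is a witness for 89.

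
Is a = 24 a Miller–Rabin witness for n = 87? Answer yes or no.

yes

n − 1 = 86 = 2^1 · 43, so s = 1 and d = 43.
x_0 = 24^43 mod 87 = 24.
x_0 ∉ {1, 86} and s = 1, so 24 is a Miller–Rabin witness and 87 is composite.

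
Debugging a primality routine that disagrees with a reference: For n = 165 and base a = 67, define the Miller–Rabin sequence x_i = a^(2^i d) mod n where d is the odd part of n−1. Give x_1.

n − 1 = 164 = 2^2 · 41, so s = 2 and d = 41.
x_0 = 67^41 mod 165 = 67.
x_1 = 67^2 mod 165 = 34.

34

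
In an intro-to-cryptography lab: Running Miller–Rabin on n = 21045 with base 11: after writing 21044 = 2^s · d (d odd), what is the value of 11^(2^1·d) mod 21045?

3781

n − 1 = 21044 = 2^2 · 5261, so s = 2 and d = 5261.
x_0 = 11^5261 mod 21045 = 10991.
x_1 = 10991^2 mod 21045 = 3781.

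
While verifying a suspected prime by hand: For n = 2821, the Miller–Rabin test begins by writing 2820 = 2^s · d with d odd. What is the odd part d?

Halving: 2820 → 1410 → 705; 705 is odd.
So 2820 = 2^2 · 705.

705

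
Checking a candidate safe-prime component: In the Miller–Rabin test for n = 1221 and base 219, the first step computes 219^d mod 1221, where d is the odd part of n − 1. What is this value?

1011

n − 1 = 1220 = 2^2 · 305, so s = 2 and d = 305.
219^305 mod 1221 = 1011.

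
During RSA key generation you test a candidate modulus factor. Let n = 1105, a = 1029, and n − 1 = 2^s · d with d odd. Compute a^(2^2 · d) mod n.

n − 1 = 1104 = 2^4 · 69, so s = 4 and d = 69.
x_0 = 1029^69 mod 1105 = 824.
x_1 = 824^2 mod 1105 = 506.
x_2 = 506^2 mod 1105 = 781.

781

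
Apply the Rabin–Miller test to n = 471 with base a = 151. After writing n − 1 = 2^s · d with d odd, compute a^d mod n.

n − 1 = 470 = 2^1 · 235, so s = 1 and d = 235.
151^235 mod 471 = 163.

163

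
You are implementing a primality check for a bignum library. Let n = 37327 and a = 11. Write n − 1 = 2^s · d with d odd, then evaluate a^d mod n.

n − 1 = 37326 = 2^1 · 18663, so s = 1 and d = 18663.
Repeated squaring mod 37327: 11^1 ≡ 11, 11^2 ≡ 121, 11^4 ≡ 14641, 11^8 ≡ 27247, 11^16 ≡ 2306, 11^32 ≡ 17202, 11^64 ≡ 17675, 11^128 ≡ 15962, 11^256 ≡ 28669, 11^512 ≡ 8348, 11^1024 ≡ 36922, 11^2048 ≡ 14717, 11^4096 ≡ 18835, 11^8192 ≡ 1417, 11^16384 ≡ 29558.
18663 = 16384 + 2048 + 128 + 64 + 32 + 4 + 2 + 1, so 11^18663 ≡ 29558·14717·15962·17675·17202·14641·121·11 ≡ 3728 (mod 37327).

3728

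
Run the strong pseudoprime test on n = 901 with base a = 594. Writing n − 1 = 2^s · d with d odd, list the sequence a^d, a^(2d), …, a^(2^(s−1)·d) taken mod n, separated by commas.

305, 222

n − 1 = 900 = 2^2 · 225, so s = 2 and d = 225.
x_0 = 594^225 mod 901 = 305.
x_1 = 305^2 mod 901 = 222.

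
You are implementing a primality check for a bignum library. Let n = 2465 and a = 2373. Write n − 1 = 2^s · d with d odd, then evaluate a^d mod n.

n − 1 = 2464 = 2^5 · 77, so s = 5 and d = 77.
Repeated squaring mod 2465: 2373^1 ≡ 2373, 2373^2 ≡ 1069, 2373^4 ≡ 1466, 2373^8 ≡ 2141, 2373^16 ≡ 1446, 2373^32 ≡ 596, 2373^64 ≡ 256.
77 = 64 + 8 + 4 + 1, so 2373^77 ≡ 256·2141·1466·2373 ≡ 2408 (mod 2465).

2408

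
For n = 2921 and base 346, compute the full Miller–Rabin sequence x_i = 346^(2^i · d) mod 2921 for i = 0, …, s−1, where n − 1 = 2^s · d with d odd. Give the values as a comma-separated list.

599, 2439, 1565

n − 1 = 2920 = 2^3 · 365, so s = 3 and d = 365.
x_0 = 346^365 mod 2921 = 599.
x_1 = 599^2 mod 2921 = 2439.
x_2 = 2439^2 mod 2921 = 1565.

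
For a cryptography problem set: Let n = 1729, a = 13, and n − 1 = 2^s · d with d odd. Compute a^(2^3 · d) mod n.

533

n − 1 = 1728 = 2^6 · 27, so s = 6 and d = 27.
Repeated squaring mod 1729: 13^1 ≡ 13, 13^2 ≡ 169, 13^4 ≡ 897, 13^8 ≡ 624, 13^16 ≡ 351.
27 = 16 + 8 + 2 + 1, so 13^27 ≡ 351·624·169·13 ≡ 1196 (mod 1729).
x_0 = 1196.
x_1 = 1196^2 mod 1729 = 533.
x_2 = 533^2 mod 1729 = 533.
x_3 = 533^2 mod 1729 = 533.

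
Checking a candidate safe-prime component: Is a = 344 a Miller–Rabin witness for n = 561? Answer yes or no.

yes

n − 1 = 560 = 2^4 · 35, so s = 4 and d = 35.
x_0 = 344^35 mod 561 = 353.
x_0 is neither 1 nor 560, so continue squaring.
x_1 = 353^2 mod 561 = 67.
x_2 = 67^2 mod 561 = 1.
x_2 = 1 but x_1 ≠ ±1, a nontrivial square root of 1 — 344 is a witness and 561 is composite.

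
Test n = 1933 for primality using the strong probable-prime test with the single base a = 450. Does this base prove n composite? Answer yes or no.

n − 1 = 1932 = 2^2 · 483, so s = 2 and d = 483.
Repeated squaring mod 1933: 450^1 ≡ 450, 450^2 ≡ 1468, 450^4 ≡ 1662, 450^8 ≡ 1920, 450^16 ≡ 169, 450^32 ≡ 1499, 450^64 ≡ 855, 450^128 ≡ 351, 450^256 ≡ 1422.
483 = 256 + 128 + 64 + 32 + 2 + 1, so 450^483 ≡ 1422·351·855·1499·1468·450 ≡ 1335 (mod 1933).
x_0 = 450^483 mod 1933 = 1335.
x_0 is neither 1 nor 1932, so continue squaring.
x_1 = 1335^2 mod 1933 = 1932.
x_1 ≡ −1, so 450 is not a witness.

no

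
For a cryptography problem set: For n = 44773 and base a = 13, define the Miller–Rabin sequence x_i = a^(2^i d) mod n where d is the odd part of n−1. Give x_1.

1

n − 1 = 44772 = 2^2 · 11193, so s = 2 and d = 11193.
Repeated squaring mod 44773: 13^1 ≡ 13, 13^2 ≡ 169, 13^4 ≡ 28561, 13^8 ≡ 11434, 13^16 ≡ 43969, 13^32 ≡ 19594, 13^64 ≡ 41134, 13^128 ≡ 34286, 13^256 ≡ 14681, 13^512 ≡ 39312, 13^1024 ≡ 3703, 13^2048 ≡ 11671, 13^4096 ≡ 12775, 13^8192 ≡ 3040.
11193 = 8192 + 2048 + 512 + 256 + 128 + 32 + 16 + 8 + 1, so 13^11193 ≡ 3040·11671·39312·14681·34286·19594·43969·11434·13 ≡ 44772 (mod 44773).
x_0 = 44772.
x_1 = 44772^2 mod 44773 = 1.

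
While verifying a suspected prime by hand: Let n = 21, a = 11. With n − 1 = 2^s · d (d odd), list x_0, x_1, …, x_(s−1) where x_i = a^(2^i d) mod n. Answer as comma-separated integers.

2, 4

n − 1 = 20 = 2^2 · 5, so s = 2 and d = 5.
x_0 = 11^5 mod 21 = 2.
x_1 = 2^2 mod 21 = 4.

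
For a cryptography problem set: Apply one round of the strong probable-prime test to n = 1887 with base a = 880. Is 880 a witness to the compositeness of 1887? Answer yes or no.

yes

n − 1 = 1886 = 2^1 · 943, so s = 1 and d = 943.
Repeated squaring mod 1887: 880^1 ≡ 880, 880^2 ≡ 730, 880^4 ≡ 766, 880^8 ≡ 1786, 880^16 ≡ 766, 880^32 ≡ 1786, 880^64 ≡ 766, 880^128 ≡ 1786, 880^256 ≡ 766, 880^512 ≡ 1786.
943 = 512 + 256 + 128 + 32 + 8 + 4 + 2 + 1, so 880^943 ≡ 1786·766·1786·1786·1786·766·730·880 ≡ 1636 (mod 1887).
x_0 = 880^943 mod 1887 = 1636.
x_0 ∉ {1, 1886} and s = 1, so 880 is a Miller–Rabin witness and 1887 is composite.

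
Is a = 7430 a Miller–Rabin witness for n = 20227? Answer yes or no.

n − 1 = 20226 = 2^1 · 10113, so s = 1 and d = 10113.
Repeated squaring mod 20227: 7430^1 ≡ 7430, 7430^2 ≡ 5417, 7430^4 ≡ 14739, 7430^8 ≡ 141, 7430^16 ≡ 19881, 7430^32 ≡ 18581, 7430^64 ≡ 19125, 7430^128 ≡ 784, 7430^256 ≡ 7846, 7430^512 ≡ 8955, 7430^1024 ≡ 12197, 7430^2048 ≡ 17451, 7430^4096 ≡ 19916, 7430^8192 ≡ 15813.
10113 = 8192 + 1024 + 512 + 256 + 128 + 1, so 7430^10113 ≡ 15813·12197·8955·7846·784·7430 ≡ 7668 (mod 20227).
x_0 = 7430^10113 mod 20227 = 7668.
x_0 ∉ {1, 20226} and s = 1, so 7430 is a Miller–Rabin witness and 20227 is composite.

yes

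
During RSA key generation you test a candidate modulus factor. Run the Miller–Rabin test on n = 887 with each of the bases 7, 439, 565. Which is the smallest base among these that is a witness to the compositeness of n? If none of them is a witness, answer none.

n − 1 = 886 = 2^1 · 443, so s = 1 and d = 443.
Base 7: x_0 = 7^443 mod 887 = 1. x_0 = 1, so 7 is not a witness.
Base 439: x_0 = 439^443 mod 887 = 886. x_0 = 886 ≡ −1, so 439 is not a witness.
Base 565: x_0 = 565^443 mod 887 = 1. x_0 = 1, so 565 is not a witness.
No listed base is a witness for 887.

none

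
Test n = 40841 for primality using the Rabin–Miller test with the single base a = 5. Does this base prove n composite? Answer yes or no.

no

n − 1 = 40840 = 2^3 · 5105, so s = 3 and d = 5105.
Repeated squaring mod 40841: 5^1 ≡ 5, 5^2 ≡ 25, 5^4 ≡ 625, 5^8 ≡ 23056, 5^16 ≡ 33521, 5^32 ≡ 39849, 5^64 ≡ 3880, 5^128 ≡ 24912, 5^256 ≡ 28749, 5^512 ≡ 5684, 5^1024 ≡ 2625, 5^2048 ≡ 29337, 5^4096 ≡ 17176.
5105 = 4096 + 512 + 256 + 128 + 64 + 32 + 16 + 1, so 5^5105 ≡ 17176·5684·28749·24912·3880·39849·33521·5 ≡ 1 (mod 40841).
x_0 = 5^5105 mod 40841 = 1.
x_0 = 1, so 5 is not a witness.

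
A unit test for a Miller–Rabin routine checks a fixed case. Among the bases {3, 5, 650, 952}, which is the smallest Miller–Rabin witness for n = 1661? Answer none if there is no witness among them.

n − 1 = 1660 = 2^2 · 415, so s = 2 and d = 415.
Base 3: x_0 = 3^415 mod 1661 = 1189. x_0 is neither 1 nor 1660, so continue squaring. x_1 = 1189^2 mod 1661 = 210. Reached i = s−1 = 1 without hitting −1: 3 is a Miller–Rabin witness and 1661 is composite.
Base 5: x_0 = 5^415 mod 1661 = 771. x_0 is neither 1 nor 1660, so continue squaring. x_1 = 771^2 mod 1661 = 1464. Reached i = s−1 = 1 without hitting −1: 5 is a Miller–Rabin witness and 1661 is composite.
Base 650: x_0 = 650^415 mod 1661 = 1629. x_0 is neither 1 nor 1660, so continue squaring. x_1 = 1629^2 mod 1661 = 1024. Reached i = s−1 = 1 without hitting −1: 650 is a Miller–Rabin witness and 1661 is composite.
Base 952: x_0 = 952^415 mod 1661 = 1176. x_0 is neither 1 nor 1660, so continue squaring. x_1 = 1176^2 mod 1661 = 1024. Reached i = s−1 = 1 without hitting −1: 952 is a Miller–Rabin witness and 1661 is composite.
The smallest witness among the given bases is 3.

3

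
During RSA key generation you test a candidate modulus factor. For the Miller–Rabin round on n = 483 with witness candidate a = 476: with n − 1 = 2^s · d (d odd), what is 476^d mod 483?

266

n − 1 = 482 = 2^1 · 241, so s = 1 and d = 241.
476^241 mod 483 = 266.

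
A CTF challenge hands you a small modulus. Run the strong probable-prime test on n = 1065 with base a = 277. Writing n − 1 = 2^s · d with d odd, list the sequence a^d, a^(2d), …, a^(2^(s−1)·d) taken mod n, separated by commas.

n − 1 = 1064 = 2^3 · 133, so s = 3 and d = 133.
x_0 = 277^133 mod 1065 = 502.
x_1 = 502^2 mod 1065 = 664.
x_2 = 664^2 mod 1065 = 1051.

502, 664, 1051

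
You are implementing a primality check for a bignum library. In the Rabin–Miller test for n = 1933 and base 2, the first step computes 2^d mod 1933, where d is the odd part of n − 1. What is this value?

n − 1 = 1932 = 2^2 · 483, so s = 2 and d = 483.
2^483 mod 1933 = 598.

598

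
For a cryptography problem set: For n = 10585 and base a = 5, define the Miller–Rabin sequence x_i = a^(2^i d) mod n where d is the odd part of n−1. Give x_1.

8295

n − 1 = 10584 = 2^3 · 1323, so s = 3 and d = 1323.
x_0 = 5^1323 mod 10585 = 9395.
x_1 = 9395^2 mod 10585 = 8295.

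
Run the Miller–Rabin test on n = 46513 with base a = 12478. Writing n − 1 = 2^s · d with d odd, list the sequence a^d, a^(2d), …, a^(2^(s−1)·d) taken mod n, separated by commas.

n − 1 = 46512 = 2^4 · 2907, so s = 4 and d = 2907.
x_0 = 12478^2907 mod 46513 = 6168.
x_1 = 6168^2 mod 46513 = 43103.
x_2 = 43103^2 mod 46513 = 46363.
x_3 = 46363^2 mod 46513 = 22500.

6168, 43103, 46363, 22500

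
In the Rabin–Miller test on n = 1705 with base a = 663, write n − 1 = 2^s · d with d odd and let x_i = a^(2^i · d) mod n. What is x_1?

839

n − 1 = 1704 = 2^3 · 213, so s = 3 and d = 213.
x_0 = 663^213 mod 1705 = 643.
x_1 = 643^2 mod 1705 = 839.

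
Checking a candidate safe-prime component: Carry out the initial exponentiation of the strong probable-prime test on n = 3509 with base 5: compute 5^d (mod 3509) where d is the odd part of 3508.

91

n − 1 = 3508 = 2^2 · 877, so s = 2 and d = 877.
5^877 mod 3509 = 91.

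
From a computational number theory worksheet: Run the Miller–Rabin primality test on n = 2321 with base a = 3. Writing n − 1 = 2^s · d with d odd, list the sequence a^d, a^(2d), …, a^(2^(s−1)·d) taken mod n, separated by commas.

n − 1 = 2320 = 2^4 · 145, so s = 4 and d = 145.
x_0 = 3^145 mod 2321 = 870.
x_1 = 870^2 mod 2321 = 254.
x_2 = 254^2 mod 2321 = 1849.
x_3 = 1849^2 mod 2321 = 2289.

870, 254, 1849, 2289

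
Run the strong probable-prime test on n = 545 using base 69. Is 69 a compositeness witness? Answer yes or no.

n − 1 = 544 = 2^5 · 17, so s = 5 and d = 17.
Repeated squaring mod 545: 69^1 ≡ 69, 69^2 ≡ 401, 69^4 ≡ 26, 69^8 ≡ 131, 69^16 ≡ 266.
17 = 16 + 1, so 69^17 ≡ 266·69 ≡ 369 (mod 545).
x_0 = 69^17 mod 545 = 369.
x_0 is neither 1 nor 544, so continue squaring.
x_1 = 369^2 mod 545 = 456.
x_2 = 456^2 mod 545 = 291.
x_3 = 291^2 mod 545 = 206.
x_4 = 206^2 mod 545 = 471.
Reached i = s−1 = 4 without hitting −1: 69 is a Miller–Rabin witness and 545 is composite.

yes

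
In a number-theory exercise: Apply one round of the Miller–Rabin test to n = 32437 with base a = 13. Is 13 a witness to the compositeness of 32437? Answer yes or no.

yes

n − 1 = 32436 = 2^2 · 8109, so s = 2 and d = 8109.
Repeated squaring mod 32437: 13^1 ≡ 13, 13^2 ≡ 169, 13^4 ≡ 28561, 13^8 ≡ 5045, 13^16 ≡ 21417, 13^32 ≡ 28709, 13^64 ≡ 14948, 13^128 ≡ 16648, 13^256 ≡ 14176, 13^512 ≡ 11761, 13^1024 ≡ 9753, 13^2048 ≡ 15725, 13^4096 ≡ 8374.
8109 = 4096 + 2048 + 1024 + 512 + 256 + 128 + 32 + 8 + 4 + 1, so 13^8109 ≡ 8374·15725·9753·11761·14176·16648·28709·5045·28561·13 ≡ 7068 (mod 32437).
x_0 = 13^8109 mod 32437 = 7068.
x_0 is neither 1 nor 32436, so continue squaring.
x_1 = 7068^2 mod 32437 = 3644.
Reached i = s−1 = 1 without hitting −1: 13 is a Miller–Rabin witness and 32437 is composite.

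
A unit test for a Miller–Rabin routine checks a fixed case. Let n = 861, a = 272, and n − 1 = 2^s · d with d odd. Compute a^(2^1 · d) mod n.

337

n − 1 = 860 = 2^2 · 215, so s = 2 and d = 215.
Repeated squaring mod 861: 272^1 ≡ 272, 272^2 ≡ 799, 272^4 ≡ 400, 272^8 ≡ 715, 272^16 ≡ 652, 272^32 ≡ 631, 272^64 ≡ 379, 272^128 ≡ 715.
215 = 128 + 64 + 16 + 4 + 2 + 1, so 272^215 ≡ 715·379·652·400·799·272 ≡ 167 (mod 861).
x_0 = 167.
x_1 = 167^2 mod 861 = 337.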